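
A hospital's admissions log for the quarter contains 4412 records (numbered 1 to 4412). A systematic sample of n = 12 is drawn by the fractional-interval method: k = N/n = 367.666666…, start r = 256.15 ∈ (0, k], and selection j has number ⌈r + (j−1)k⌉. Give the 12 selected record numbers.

257, 624, 992, 1360, 1727, 2095, 2463, 2830, 3198, 3566, 3933, 4301

j=1: r + 0k = 256.15 → ⌈·⌉ = 257
j=2: r + 1k = 623.816666… → ⌈·⌉ = 624
j=3: r + 2k = 991.483333… → ⌈·⌉ = 992
j=4: r + 3k = 1359.15 → ⌈·⌉ = 1360
j=5: r + 4k = 1726.816666… → ⌈·⌉ = 1727
j=6: r + 5k = 2094.483333… → ⌈·⌉ = 2095
j=7: r + 6k = 2462.15 → ⌈·⌉ = 2463
j=8: r + 7k = 2829.816666… → ⌈·⌉ = 2830
j=9: r + 8k = 3197.483333… → ⌈·⌉ = 3198
j=10: r + 9k = 3565.15 → ⌈·⌉ = 3566
j=11: r + 10k = 3932.816666… → ⌈·⌉ = 3933
j=12: r + 11k = 4300.483333… → ⌈·⌉ = 4301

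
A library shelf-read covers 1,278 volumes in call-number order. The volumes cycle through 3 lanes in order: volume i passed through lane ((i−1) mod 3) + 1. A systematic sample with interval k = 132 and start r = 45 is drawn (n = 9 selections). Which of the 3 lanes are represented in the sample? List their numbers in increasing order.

Consecutive selections differ by k = 132, so their lane numbers differ by 132 mod 3 = 0.
gcd(132, 3) = 3, so the sample visits 3/3 = 1 distinct residues mod 3.
Start 45 is lane 3; the lanes hit are 3.

3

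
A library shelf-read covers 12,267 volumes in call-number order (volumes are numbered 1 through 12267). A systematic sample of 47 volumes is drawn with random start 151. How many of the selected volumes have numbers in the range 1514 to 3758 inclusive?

8

k = 12267/47 = 261
First selection ≥ 1514: 151 + ⌈(1514−151)/261⌉·261 = 151 + 6×261 = 1717
Last selection ≤ 3758: 151 + ⌊(3758−151)/261⌋·261 = 151 + 13×261 = 3544
Count = 13 − 6 + 1 = 8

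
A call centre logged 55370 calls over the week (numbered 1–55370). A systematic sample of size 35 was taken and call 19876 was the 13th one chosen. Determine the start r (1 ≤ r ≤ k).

892

k = 55370/35 = 1582
r = 19876 − (13−1)×1582 = 19876 − 18984 = 892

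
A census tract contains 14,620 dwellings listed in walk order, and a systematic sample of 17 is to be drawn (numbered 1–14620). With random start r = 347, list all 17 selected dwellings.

k = N/n = 14620/17 = 860
dwelling 1: 347
dwelling 2: 347 + 860 = 1207
dwelling 3: 1207 + 860 = 2067
dwelling 4: 2067 + 860 = 2927
dwelling 5: 2927 + 860 = 3787
dwelling 6: 3787 + 860 = 4647
dwelling 7: 4647 + 860 = 5507
dwelling 8: 5507 + 860 = 6367
dwelling 9: 6367 + 860 = 7227
dwelling 10: 7227 + 860 = 8087
dwelling 11: 8087 + 860 = 8947
dwelling 12: 8947 + 860 = 9807
dwelling 13: 9807 + 860 = 10667
dwelling 14: 10667 + 860 = 11527
dwelling 15: 11527 + 860 = 12387
dwelling 16: 12387 + 860 = 13247
dwelling 17: 13247 + 860 = 14107

347, 1207, 2067, 2927, 3787, 4647, 5507, 6367, 7227, 8087, 8947, 9807, 10667, 11527, 12387, 13247, 14107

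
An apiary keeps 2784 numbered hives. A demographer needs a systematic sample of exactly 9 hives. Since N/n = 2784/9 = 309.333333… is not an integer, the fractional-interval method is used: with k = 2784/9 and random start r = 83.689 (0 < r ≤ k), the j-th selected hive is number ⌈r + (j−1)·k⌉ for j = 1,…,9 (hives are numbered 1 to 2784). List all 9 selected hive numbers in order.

j=1: r + 0k = 83.689 → ⌈·⌉ = 84
j=2: r + 1k = 393.022333… → ⌈·⌉ = 394
j=3: r + 2k = 702.355666… → ⌈·⌉ = 703
j=4: r + 3k = 1011.689 → ⌈·⌉ = 1012
j=5: r + 4k = 1321.022333… → ⌈·⌉ = 1322
j=6: r + 5k = 1630.355666… → ⌈·⌉ = 1631
j=7: r + 6k = 1939.689 → ⌈·⌉ = 1940
j=8: r + 7k = 2249.022333… → ⌈·⌉ = 2250
j=9: r + 8k = 2558.355666… → ⌈·⌉ = 2559

84, 394, 703, 1012, 1322, 1631, 1940, 2250, 2559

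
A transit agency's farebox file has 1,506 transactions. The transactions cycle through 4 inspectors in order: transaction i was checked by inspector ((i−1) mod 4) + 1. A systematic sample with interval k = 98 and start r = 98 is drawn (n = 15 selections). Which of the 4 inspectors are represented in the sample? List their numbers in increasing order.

2, 4

Consecutive selections differ by k = 98, so their inspector numbers differ by 98 mod 4 = 2.
gcd(98, 4) = 2, so the sample visits 4/2 = 2 distinct residues mod 4.
Start 98 is inspector 2; the inspectors hit are 2, 4.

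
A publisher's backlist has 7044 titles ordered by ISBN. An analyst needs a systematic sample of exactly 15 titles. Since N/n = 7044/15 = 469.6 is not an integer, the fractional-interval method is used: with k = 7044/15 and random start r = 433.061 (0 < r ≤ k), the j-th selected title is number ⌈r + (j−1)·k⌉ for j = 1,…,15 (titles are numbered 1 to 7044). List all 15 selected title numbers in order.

j=1: r + 0k = 433.061 → ⌈·⌉ = 434
j=2: r + 1k = 902.661 → ⌈·⌉ = 903
j=3: r + 2k = 1372.261 → ⌈·⌉ = 1373
j=4: r + 3k = 1841.861 → ⌈·⌉ = 1842
j=5: r + 4k = 2311.461 → ⌈·⌉ = 2312
j=6: r + 5k = 2781.061 → ⌈·⌉ = 2782
j=7: r + 6k = 3250.661 → ⌈·⌉ = 3251
j=8: r + 7k = 3720.261 → ⌈·⌉ = 3721
j=9: r + 8k = 4189.861 → ⌈·⌉ = 4190
j=10: r + 9k = 4659.461 → ⌈·⌉ = 4660
j=11: r + 10k = 5129.061 → ⌈·⌉ = 5130
j=12: r + 11k = 5598.661 → ⌈·⌉ = 5599
j=13: r + 12k = 6068.261 → ⌈·⌉ = 6069
j=14: r + 13k = 6537.861 → ⌈·⌉ = 6538
j=15: r + 14k = 7007.461 → ⌈·⌉ = 7008

434, 903, 1373, 1842, 2312, 2782, 3251, 3721, 4190, 4660, 5130, 5599, 6069, 6538, 7008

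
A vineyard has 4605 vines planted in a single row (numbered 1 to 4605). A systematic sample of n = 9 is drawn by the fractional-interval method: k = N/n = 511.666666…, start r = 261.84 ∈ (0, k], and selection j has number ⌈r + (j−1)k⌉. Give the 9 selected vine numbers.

j=1: r + 0k = 261.84 → ⌈·⌉ = 262
j=2: r + 1k = 773.506666… → ⌈·⌉ = 774
j=3: r + 2k = 1285.173333… → ⌈·⌉ = 1286
j=4: r + 3k = 1796.84 → ⌈·⌉ = 1797
j=5: r + 4k = 2308.506666… → ⌈·⌉ = 2309
j=6: r + 5k = 2820.173333… → ⌈·⌉ = 2821
j=7: r + 6k = 3331.84 → ⌈·⌉ = 3332
j=8: r + 7k = 3843.506666… → ⌈·⌉ = 3844
j=9: r + 8k = 4355.173333… → ⌈·⌉ = 4356

262, 774, 1286, 1797, 2309, 2821, 3332, 3844, 4356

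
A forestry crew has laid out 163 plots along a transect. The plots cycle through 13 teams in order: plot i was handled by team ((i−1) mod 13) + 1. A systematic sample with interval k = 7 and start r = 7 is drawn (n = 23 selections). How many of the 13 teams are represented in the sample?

13

Consecutive selections differ by k = 7, so their team numbers differ by 7 mod 13 = 7.
gcd(7, 13) = 1, so the sample visits 13/1 = 13 distinct residues mod 13.
Start 7 is team 7; the teams hit are 1, 2, 3, 4, 5, 6, 7, 8, 9, 10, 11, 12, 13.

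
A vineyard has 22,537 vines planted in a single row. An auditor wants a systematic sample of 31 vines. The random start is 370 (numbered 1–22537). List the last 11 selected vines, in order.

k = N/n = 22537/31 = 727
21st selection = 370 + 20×727 = 14910
22nd: 14910 + 727 = 15637
23rd: 15637 + 727 = 16364
24th: 16364 + 727 = 17091
25th: 17091 + 727 = 17818
26th: 17818 + 727 = 18545
27th: 18545 + 727 = 19272
28th: 19272 + 727 = 19999
29th: 19999 + 727 = 20726
30th: 20726 + 727 = 21453
31st: 21453 + 727 = 22180

14910, 15637, 16364, 17091, 17818, 18545, 19272, 19999, 20726, 21453, 22180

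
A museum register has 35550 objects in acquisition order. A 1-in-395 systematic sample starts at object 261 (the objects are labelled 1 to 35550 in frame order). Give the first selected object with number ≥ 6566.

k = 395
Steps past start: ⌈(6566 − 261)/395⌉ = ⌈6305/395⌉ = 16
Selected object: 261 + 16×395 = 6581

6581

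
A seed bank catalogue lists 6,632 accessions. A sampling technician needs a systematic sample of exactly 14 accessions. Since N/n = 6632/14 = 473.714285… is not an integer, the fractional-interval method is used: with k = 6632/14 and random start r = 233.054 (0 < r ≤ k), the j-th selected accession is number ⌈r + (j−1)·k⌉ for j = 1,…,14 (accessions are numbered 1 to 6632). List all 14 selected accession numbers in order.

j=1: r + 0k = 233.054 → ⌈·⌉ = 234
j=2: r + 1k = 706.768285… → ⌈·⌉ = 707
j=3: r + 2k = 1180.482571… → ⌈·⌉ = 1181
j=4: r + 3k = 1654.196857… → ⌈·⌉ = 1655
j=5: r + 4k = 2127.911142… → ⌈·⌉ = 2128
j=6: r + 5k = 2601.625428… → ⌈·⌉ = 2602
j=7: r + 6k = 3075.339714… → ⌈·⌉ = 3076
j=8: r + 7k = 3549.054 → ⌈·⌉ = 3550
j=9: r + 8k = 4022.768285… → ⌈·⌉ = 4023
j=10: r + 9k = 4496.482571… → ⌈·⌉ = 4497
j=11: r + 10k = 4970.196857… → ⌈·⌉ = 4971
j=12: r + 11k = 5443.911142… → ⌈·⌉ = 5444
j=13: r + 12k = 5917.625428… → ⌈·⌉ = 5918
j=14: r + 13k = 6391.339714… → ⌈·⌉ = 6392

234, 707, 1181, 1655, 2128, 2602, 3076, 3550, 4023, 4497, 4971, 5444, 5918, 6392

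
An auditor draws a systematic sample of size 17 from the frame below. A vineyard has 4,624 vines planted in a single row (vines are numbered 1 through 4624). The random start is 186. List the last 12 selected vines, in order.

1546, 1818, 2090, 2362, 2634, 2906, 3178, 3450, 3722, 3994, 4266, 4538

k = N/n = 4624/17 = 272
6th selection = 186 + 5×272 = 1546
7th: 1546 + 272 = 1818
8th: 1818 + 272 = 2090
9th: 2090 + 272 = 2362
10th: 2362 + 272 = 2634
11th: 2634 + 272 = 2906
12th: 2906 + 272 = 3178
13th: 3178 + 272 = 3450
14th: 3450 + 272 = 3722
15th: 3722 + 272 = 3994
16th: 3994 + 272 = 4266
17th: 4266 + 272 = 4538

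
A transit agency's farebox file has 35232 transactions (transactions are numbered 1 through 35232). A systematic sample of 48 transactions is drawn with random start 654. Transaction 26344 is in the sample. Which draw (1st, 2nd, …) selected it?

k = 35232/48 = 734
position = (26344 − 654)/734 + 1 = 25690/734 + 1 = 35 + 1 = 36

36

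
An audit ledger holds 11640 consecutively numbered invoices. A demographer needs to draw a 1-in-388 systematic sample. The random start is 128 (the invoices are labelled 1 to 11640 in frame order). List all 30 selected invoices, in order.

128, 516, 904, 1292, 1680, 2068, 2456, 2844, 3232, 3620, 4008, 4396, 4784, 5172, 5560, 5948, 6336, 6724, 7112, 7500, 7888, 8276, 8664, 9052, 9440, 9828, 10216, 10604, 10992, 11380

invoice 1: 128
invoice 2: 128 + 388 = 516
invoice 3: 516 + 388 = 904
invoice 4: 904 + 388 = 1292
invoice 5: 1292 + 388 = 1680
invoice 6: 1680 + 388 = 2068
invoice 7: 2068 + 388 = 2456
invoice 8: 2456 + 388 = 2844
invoice 9: 2844 + 388 = 3232
invoice 10: 3232 + 388 = 3620
invoice 11: 3620 + 388 = 4008
invoice 12: 4008 + 388 = 4396
invoice 13: 4396 + 388 = 4784
invoice 14: 4784 + 388 = 5172
invoice 15: 5172 + 388 = 5560
invoice 16: 5560 + 388 = 5948
invoice 17: 5948 + 388 = 6336
invoice 18: 6336 + 388 = 6724
invoice 19: 6724 + 388 = 7112
invoice 20: 7112 + 388 = 7500
invoice 21: 7500 + 388 = 7888
invoice 22: 7888 + 388 = 8276
invoice 23: 8276 + 388 = 8664
invoice 24: 8664 + 388 = 9052
invoice 25: 9052 + 388 = 9440
invoice 26: 9440 + 388 = 9828
invoice 27: 9828 + 388 = 10216
invoice 28: 10216 + 388 = 10604
invoice 29: 10604 + 388 = 10992
invoice 30: 10992 + 388 = 11380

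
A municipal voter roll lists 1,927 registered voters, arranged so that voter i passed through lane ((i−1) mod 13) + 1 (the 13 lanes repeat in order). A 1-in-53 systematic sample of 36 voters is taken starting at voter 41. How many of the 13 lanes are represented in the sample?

13

Consecutive selections differ by k = 53, so their lane numbers differ by 53 mod 13 = 1.
gcd(53, 13) = 1, so the sample visits 13/1 = 13 distinct residues mod 13.
Start 41 is lane 2; the lanes hit are 1, 2, 3, 4, 5, 6, 7, 8, 9, 10, 11, 12, 13.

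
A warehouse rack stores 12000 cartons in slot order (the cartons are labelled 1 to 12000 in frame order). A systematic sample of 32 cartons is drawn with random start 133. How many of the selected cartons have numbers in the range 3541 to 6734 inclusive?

k = 12000/32 = 375
First selection ≥ 3541: 133 + ⌈(3541−133)/375⌉·375 = 133 + 10×375 = 3883
Last selection ≤ 6734: 133 + ⌊(6734−133)/375⌋·375 = 133 + 17×375 = 6508
Count = 17 − 10 + 1 = 8

8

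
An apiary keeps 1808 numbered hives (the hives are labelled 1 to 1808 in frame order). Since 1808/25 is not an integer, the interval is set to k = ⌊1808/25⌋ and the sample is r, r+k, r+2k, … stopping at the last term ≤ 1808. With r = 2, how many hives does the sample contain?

k = ⌊1808/25⌋ = 72
Achieved size = ⌊(1808 − 2)/72⌋ + 1 = ⌊1806/72⌋ + 1 = 25 + 1 = 26
(last selection: 2 + 25×72 = 1802 ≤ 1808; next would be 1874 > 1808)

26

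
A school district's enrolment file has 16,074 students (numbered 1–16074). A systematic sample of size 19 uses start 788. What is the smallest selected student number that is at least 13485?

14324

k = 16074/19 = 846
Steps past start: ⌈(13485 − 788)/846⌉ = ⌈12697/846⌉ = 16
Selected student: 788 + 16×846 = 14324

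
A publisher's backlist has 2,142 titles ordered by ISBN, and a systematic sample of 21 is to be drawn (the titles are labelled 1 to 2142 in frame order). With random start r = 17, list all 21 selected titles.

17, 119, 221, 323, 425, 527, 629, 731, 833, 935, 1037, 1139, 1241, 1343, 1445, 1547, 1649, 1751, 1853, 1955, 2057

k = N/n = 2142/21 = 102
title 1: 17
title 2: 17 + 102 = 119
title 3: 119 + 102 = 221
title 4: 221 + 102 = 323
title 5: 323 + 102 = 425
title 6: 425 + 102 = 527
title 7: 527 + 102 = 629
title 8: 629 + 102 = 731
title 9: 731 + 102 = 833
title 10: 833 + 102 = 935
title 11: 935 + 102 = 1037
title 12: 1037 + 102 = 1139
title 13: 1139 + 102 = 1241
title 14: 1241 + 102 = 1343
title 15: 1343 + 102 = 1445
title 16: 1445 + 102 = 1547
title 17: 1547 + 102 = 1649
title 18: 1649 + 102 = 1751
title 19: 1751 + 102 = 1853
title 20: 1853 + 102 = 1955
title 21: 1955 + 102 = 2057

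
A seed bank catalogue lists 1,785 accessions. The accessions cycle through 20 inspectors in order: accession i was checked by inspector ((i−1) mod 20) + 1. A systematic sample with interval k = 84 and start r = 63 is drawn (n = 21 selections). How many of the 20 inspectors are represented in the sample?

5

Consecutive selections differ by k = 84, so their inspector numbers differ by 84 mod 20 = 4.
gcd(84, 20) = 4, so the sample visits 20/4 = 5 distinct residues mod 20.
Start 63 is inspector 3; the inspectors hit are 3, 7, 11, 15, 19.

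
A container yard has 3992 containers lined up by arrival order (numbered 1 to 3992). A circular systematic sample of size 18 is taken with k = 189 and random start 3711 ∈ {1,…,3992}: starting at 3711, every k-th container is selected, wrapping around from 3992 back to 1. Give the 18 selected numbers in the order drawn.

3711, 3900, 97, 286, 475, 664, 853, 1042, 1231, 1420, 1609, 1798, 1987, 2176, 2365, 2554, 2743, 2932

Selection 1: 3711
Selection 2: 3711 + 189 = 3900
Selection 3: 3900 + 189 = 4089 → 4089 − 3992 = 97
Selection 4: 97 + 189 = 286
Selection 5: 286 + 189 = 475
Selection 6: 475 + 189 = 664
Selection 7: 664 + 189 = 853
Selection 8: 853 + 189 = 1042
Selection 9: 1042 + 189 = 1231
Selection 10: 1231 + 189 = 1420
Selection 11: 1420 + 189 = 1609
Selection 12: 1609 + 189 = 1798
Selection 13: 1798 + 189 = 1987
Selection 14: 1987 + 189 = 2176
Selection 15: 2176 + 189 = 2365
Selection 16: 2365 + 189 = 2554
Selection 17: 2554 + 189 = 2743
Selection 18: 2743 + 189 = 2932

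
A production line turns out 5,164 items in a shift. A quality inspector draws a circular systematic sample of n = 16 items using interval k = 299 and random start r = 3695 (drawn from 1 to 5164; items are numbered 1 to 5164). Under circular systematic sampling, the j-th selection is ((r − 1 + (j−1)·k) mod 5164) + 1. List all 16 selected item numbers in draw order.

Selection 1: 3695
Selection 2: 3695 + 299 = 3994
Selection 3: 3994 + 299 = 4293
Selection 4: 4293 + 299 = 4592
Selection 5: 4592 + 299 = 4891
Selection 6: 4891 + 299 = 5190 → 5190 − 5164 = 26
Selection 7: 26 + 299 = 325
Selection 8: 325 + 299 = 624
Selection 9: 624 + 299 = 923
Selection 10: 923 + 299 = 1222
Selection 11: 1222 + 299 = 1521
Selection 12: 1521 + 299 = 1820
Selection 13: 1820 + 299 = 2119
Selection 14: 2119 + 299 = 2418
Selection 15: 2418 + 299 = 2717
Selection 16: 2717 + 299 = 3016

3695, 3994, 4293, 4592, 4891, 26, 325, 624, 923, 1222, 1521, 1820, 2119, 2418, 2717, 3016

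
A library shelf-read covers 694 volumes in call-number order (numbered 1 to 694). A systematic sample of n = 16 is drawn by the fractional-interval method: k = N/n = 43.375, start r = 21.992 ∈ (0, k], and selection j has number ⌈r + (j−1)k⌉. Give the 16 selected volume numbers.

j=1: r + 0k = 21.992 → ⌈·⌉ = 22
j=2: r + 1k = 65.367 → ⌈·⌉ = 66
j=3: r + 2k = 108.742 → ⌈·⌉ = 109
j=4: r + 3k = 152.117 → ⌈·⌉ = 153
j=5: r + 4k = 195.492 → ⌈·⌉ = 196
j=6: r + 5k = 238.867 → ⌈·⌉ = 239
j=7: r + 6k = 282.242 → ⌈·⌉ = 283
j=8: r + 7k = 325.617 → ⌈·⌉ = 326
j=9: r + 8k = 368.992 → ⌈·⌉ = 369
j=10: r + 9k = 412.367 → ⌈·⌉ = 413
j=11: r + 10k = 455.742 → ⌈·⌉ = 456
j=12: r + 11k = 499.117 → ⌈·⌉ = 500
j=13: r + 12k = 542.492 → ⌈·⌉ = 543
j=14: r + 13k = 585.867 → ⌈·⌉ = 586
j=15: r + 14k = 629.242 → ⌈·⌉ = 630
j=16: r + 15k = 672.617 → ⌈·⌉ = 673

22, 66, 109, 153, 196, 239, 283, 326, 369, 413, 456, 500, 543, 586, 630, 673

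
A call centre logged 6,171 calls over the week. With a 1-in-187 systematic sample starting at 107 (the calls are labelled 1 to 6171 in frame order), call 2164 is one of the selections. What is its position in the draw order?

12

k = 187
position = (2164 − 107)/187 + 1 = 2057/187 + 1 = 11 + 1 = 12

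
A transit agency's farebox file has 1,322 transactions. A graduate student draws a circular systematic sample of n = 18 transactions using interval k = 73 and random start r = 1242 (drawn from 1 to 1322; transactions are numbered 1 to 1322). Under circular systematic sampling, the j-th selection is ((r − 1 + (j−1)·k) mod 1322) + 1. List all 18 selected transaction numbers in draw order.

Selection 1: 1242
Selection 2: 1242 + 73 = 1315
Selection 3: 1315 + 73 = 1388 → 1388 − 1322 = 66
Selection 4: 66 + 73 = 139
Selection 5: 139 + 73 = 212
Selection 6: 212 + 73 = 285
Selection 7: 285 + 73 = 358
Selection 8: 358 + 73 = 431
Selection 9: 431 + 73 = 504
Selection 10: 504 + 73 = 577
Selection 11: 577 + 73 = 650
Selection 12: 650 + 73 = 723
Selection 13: 723 + 73 = 796
Selection 14: 796 + 73 = 869
Selection 15: 869 + 73 = 942
Selection 16: 942 + 73 = 1015
Selection 17: 1015 + 73 = 1088
Selection 18: 1088 + 73 = 1161

1242, 1315, 66, 139, 212, 285, 358, 431, 504, 577, 650, 723, 796, 869, 942, 1015, 1088, 1161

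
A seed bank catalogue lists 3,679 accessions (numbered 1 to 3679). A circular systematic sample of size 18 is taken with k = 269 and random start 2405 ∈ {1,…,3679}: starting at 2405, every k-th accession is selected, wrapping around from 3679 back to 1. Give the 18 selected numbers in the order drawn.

2405, 2674, 2943, 3212, 3481, 71, 340, 609, 878, 1147, 1416, 1685, 1954, 2223, 2492, 2761, 3030, 3299

Selection 1: 2405
Selection 2: 2405 + 269 = 2674
Selection 3: 2674 + 269 = 2943
Selection 4: 2943 + 269 = 3212
Selection 5: 3212 + 269 = 3481
Selection 6: 3481 + 269 = 3750 → 3750 − 3679 = 71
Selection 7: 71 + 269 = 340
Selection 8: 340 + 269 = 609
Selection 9: 609 + 269 = 878
Selection 10: 878 + 269 = 1147
Selection 11: 1147 + 269 = 1416
Selection 12: 1416 + 269 = 1685
Selection 13: 1685 + 269 = 1954
Selection 14: 1954 + 269 = 2223
Selection 15: 2223 + 269 = 2492
Selection 16: 2492 + 269 = 2761
Selection 17: 2761 + 269 = 3030
Selection 18: 3030 + 269 = 3299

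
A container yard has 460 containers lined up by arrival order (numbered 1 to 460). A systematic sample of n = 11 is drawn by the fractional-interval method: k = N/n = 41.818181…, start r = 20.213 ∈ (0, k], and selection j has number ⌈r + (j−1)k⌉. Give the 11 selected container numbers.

j=1: r + 0k = 20.213 → ⌈·⌉ = 21
j=2: r + 1k = 62.031181… → ⌈·⌉ = 63
j=3: r + 2k = 103.849363… → ⌈·⌉ = 104
j=4: r + 3k = 145.667545… → ⌈·⌉ = 146
j=5: r + 4k = 187.485727… → ⌈·⌉ = 188
j=6: r + 5k = 229.303909… → ⌈·⌉ = 230
j=7: r + 6k = 271.122090… → ⌈·⌉ = 272
j=8: r + 7k = 312.940272… → ⌈·⌉ = 313
j=9: r + 8k = 354.758454… → ⌈·⌉ = 355
j=10: r + 9k = 396.576636… → ⌈·⌉ = 397
j=11: r + 10k = 438.394818… → ⌈·⌉ = 439

21, 63, 104, 146, 188, 230, 272, 313, 355, 397, 439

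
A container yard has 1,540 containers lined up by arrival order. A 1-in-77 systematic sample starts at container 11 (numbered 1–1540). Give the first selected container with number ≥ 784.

k = 77
Steps past start: ⌈(784 − 11)/77⌉ = ⌈773/77⌉ = 11
Selected container: 11 + 11×77 = 858

858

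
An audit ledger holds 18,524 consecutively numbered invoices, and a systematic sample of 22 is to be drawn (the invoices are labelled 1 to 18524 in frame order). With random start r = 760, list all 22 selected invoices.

k = N/n = 18524/22 = 842
invoice 1: 760
invoice 2: 760 + 842 = 1602
invoice 3: 1602 + 842 = 2444
invoice 4: 2444 + 842 = 3286
invoice 5: 3286 + 842 = 4128
invoice 6: 4128 + 842 = 4970
invoice 7: 4970 + 842 = 5812
invoice 8: 5812 + 842 = 6654
invoice 9: 6654 + 842 = 7496
invoice 10: 7496 + 842 = 8338
invoice 11: 8338 + 842 = 9180
invoice 12: 9180 + 842 = 10022
invoice 13: 10022 + 842 = 10864
invoice 14: 10864 + 842 = 11706
invoice 15: 11706 + 842 = 12548
invoice 16: 12548 + 842 = 13390
invoice 17: 13390 + 842 = 14232
invoice 18: 14232 + 842 = 15074
invoice 19: 15074 + 842 = 15916
invoice 20: 15916 + 842 = 16758
invoice 21: 16758 + 842 = 17600
invoice 22: 17600 + 842 = 18442

760, 1602, 2444, 3286, 4128, 4970, 5812, 6654, 7496, 8338, 9180, 10022, 10864, 11706, 12548, 13390, 14232, 15074, 15916, 16758, 17600, 18442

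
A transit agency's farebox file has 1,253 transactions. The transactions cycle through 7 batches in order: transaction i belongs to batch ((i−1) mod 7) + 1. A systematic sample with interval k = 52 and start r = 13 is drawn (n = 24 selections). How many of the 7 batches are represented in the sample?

Consecutive selections differ by k = 52, so their batch numbers differ by 52 mod 7 = 3.
gcd(52, 7) = 1, so the sample visits 7/1 = 7 distinct residues mod 7.
Start 13 is batch 6; the batches hit are 1, 2, 3, 4, 5, 6, 7.

7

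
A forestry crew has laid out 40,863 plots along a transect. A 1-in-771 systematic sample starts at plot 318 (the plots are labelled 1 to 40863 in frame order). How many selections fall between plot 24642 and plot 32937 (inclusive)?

11

k = 771
First selection ≥ 24642: 318 + ⌈(24642−318)/771⌉·771 = 318 + 32×771 = 24990
Last selection ≤ 32937: 318 + ⌊(32937−318)/771⌋·771 = 318 + 42×771 = 32700
Count = 42 − 32 + 1 = 11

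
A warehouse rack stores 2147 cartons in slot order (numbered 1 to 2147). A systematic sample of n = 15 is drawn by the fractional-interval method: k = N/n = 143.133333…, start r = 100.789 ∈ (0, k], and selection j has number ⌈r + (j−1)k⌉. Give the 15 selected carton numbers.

j=1: r + 0k = 100.789 → ⌈·⌉ = 101
j=2: r + 1k = 243.922333… → ⌈·⌉ = 244
j=3: r + 2k = 387.055666… → ⌈·⌉ = 388
j=4: r + 3k = 530.189 → ⌈·⌉ = 531
j=5: r + 4k = 673.322333… → ⌈·⌉ = 674
j=6: r + 5k = 816.455666… → ⌈·⌉ = 817
j=7: r + 6k = 959.589 → ⌈·⌉ = 960
j=8: r + 7k = 1102.722333… → ⌈·⌉ = 1103
j=9: r + 8k = 1245.855666… → ⌈·⌉ = 1246
j=10: r + 9k = 1388.989 → ⌈·⌉ = 1389
j=11: r + 10k = 1532.122333… → ⌈·⌉ = 1533
j=12: r + 11k = 1675.255666… → ⌈·⌉ = 1676
j=13: r + 12k = 1818.389 → ⌈·⌉ = 1819
j=14: r + 13k = 1961.522333… → ⌈·⌉ = 1962
j=15: r + 14k = 2104.655666… → ⌈·⌉ = 2105

101, 244, 388, 531, 674, 817, 960, 1103, 1246, 1389, 1533, 1676, 1819, 1962, 2105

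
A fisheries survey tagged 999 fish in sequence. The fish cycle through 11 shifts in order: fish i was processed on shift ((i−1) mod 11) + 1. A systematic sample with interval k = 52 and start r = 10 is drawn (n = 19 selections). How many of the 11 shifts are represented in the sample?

11

Consecutive selections differ by k = 52, so their shift numbers differ by 52 mod 11 = 8.
gcd(52, 11) = 1, so the sample visits 11/1 = 11 distinct residues mod 11.
Start 10 is shift 10; the shifts hit are 1, 2, 3, 4, 5, 6, 7, 8, 9, 10, 11.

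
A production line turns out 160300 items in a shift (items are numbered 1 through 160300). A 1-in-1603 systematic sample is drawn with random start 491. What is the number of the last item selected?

k = 1603
100th selection = r + (100−1)·k = 491 + 99×1603 = 491 + 158697 = 159188

159188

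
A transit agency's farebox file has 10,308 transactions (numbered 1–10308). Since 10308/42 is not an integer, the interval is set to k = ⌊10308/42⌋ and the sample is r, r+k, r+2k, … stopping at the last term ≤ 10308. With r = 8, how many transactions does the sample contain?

43

k = ⌊10308/42⌋ = 245
Achieved size = ⌊(10308 − 8)/245⌋ + 1 = ⌊10300/245⌋ + 1 = 42 + 1 = 43
(last selection: 8 + 42×245 = 10298 ≤ 10308; next would be 10543 > 10308)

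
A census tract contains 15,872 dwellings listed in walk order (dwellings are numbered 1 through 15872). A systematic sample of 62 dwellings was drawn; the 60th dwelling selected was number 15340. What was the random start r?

k = 15872/62 = 256
r = 15340 − (60−1)×256 = 15340 − 15104 = 236

236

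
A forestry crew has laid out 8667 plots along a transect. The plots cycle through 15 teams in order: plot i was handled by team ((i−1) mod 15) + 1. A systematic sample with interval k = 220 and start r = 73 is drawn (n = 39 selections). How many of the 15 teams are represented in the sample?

3

Consecutive selections differ by k = 220, so their team numbers differ by 220 mod 15 = 10.
gcd(220, 15) = 5, so the sample visits 15/5 = 3 distinct residues mod 15.
Start 73 is team 13; the teams hit are 3, 8, 13.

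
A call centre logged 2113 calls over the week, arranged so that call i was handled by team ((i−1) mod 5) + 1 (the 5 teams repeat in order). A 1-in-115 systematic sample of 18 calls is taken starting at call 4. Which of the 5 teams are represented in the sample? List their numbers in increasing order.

Consecutive selections differ by k = 115, so their team numbers differ by 115 mod 5 = 0.
gcd(115, 5) = 5, so the sample visits 5/5 = 1 distinct residues mod 5.
Start 4 is team 4; the teams hit are 4.

4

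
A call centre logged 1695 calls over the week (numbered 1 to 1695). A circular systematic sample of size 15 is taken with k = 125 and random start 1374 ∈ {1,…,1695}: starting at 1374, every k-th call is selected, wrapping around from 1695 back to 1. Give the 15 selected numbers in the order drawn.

1374, 1499, 1624, 54, 179, 304, 429, 554, 679, 804, 929, 1054, 1179, 1304, 1429

Selection 1: 1374
Selection 2: 1374 + 125 = 1499
Selection 3: 1499 + 125 = 1624
Selection 4: 1624 + 125 = 1749 → 1749 − 1695 = 54
Selection 5: 54 + 125 = 179
Selection 6: 179 + 125 = 304
Selection 7: 304 + 125 = 429
Selection 8: 429 + 125 = 554
Selection 9: 554 + 125 = 679
Selection 10: 679 + 125 = 804
Selection 11: 804 + 125 = 929
Selection 12: 929 + 125 = 1054
Selection 13: 1054 + 125 = 1179
Selection 14: 1179 + 125 = 1304
Selection 15: 1304 + 125 = 1429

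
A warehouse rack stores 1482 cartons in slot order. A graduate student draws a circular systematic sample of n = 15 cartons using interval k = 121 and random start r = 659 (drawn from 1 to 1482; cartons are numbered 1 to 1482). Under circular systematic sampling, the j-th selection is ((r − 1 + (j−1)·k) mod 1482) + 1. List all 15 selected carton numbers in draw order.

659, 780, 901, 1022, 1143, 1264, 1385, 24, 145, 266, 387, 508, 629, 750, 871

Selection 1: 659
Selection 2: 659 + 121 = 780
Selection 3: 780 + 121 = 901
Selection 4: 901 + 121 = 1022
Selection 5: 1022 + 121 = 1143
Selection 6: 1143 + 121 = 1264
Selection 7: 1264 + 121 = 1385
Selection 8: 1385 + 121 = 1506 → 1506 − 1482 = 24
Selection 9: 24 + 121 = 145
Selection 10: 145 + 121 = 266
Selection 11: 266 + 121 = 387
Selection 12: 387 + 121 = 508
Selection 13: 508 + 121 = 629
Selection 14: 629 + 121 = 750
Selection 15: 750 + 121 = 871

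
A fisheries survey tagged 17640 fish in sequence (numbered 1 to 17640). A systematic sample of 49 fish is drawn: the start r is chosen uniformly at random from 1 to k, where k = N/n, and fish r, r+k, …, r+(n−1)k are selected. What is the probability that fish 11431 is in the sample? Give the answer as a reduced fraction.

1/360

k = 17640/49 = 360.
Fish 11431 is selected iff r ≡ 11431 (mod 360); exactly one such r in {1,…,360}.
Inclusion probability = 1/360.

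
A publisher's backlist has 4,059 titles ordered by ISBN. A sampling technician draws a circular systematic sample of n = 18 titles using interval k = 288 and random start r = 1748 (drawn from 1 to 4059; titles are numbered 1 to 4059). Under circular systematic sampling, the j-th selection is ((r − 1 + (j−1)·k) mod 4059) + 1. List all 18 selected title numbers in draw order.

Selection 1: 1748
Selection 2: 1748 + 288 = 2036
Selection 3: 2036 + 288 = 2324
Selection 4: 2324 + 288 = 2612
Selection 5: 2612 + 288 = 2900
Selection 6: 2900 + 288 = 3188
Selection 7: 3188 + 288 = 3476
Selection 8: 3476 + 288 = 3764
Selection 9: 3764 + 288 = 4052
Selection 10: 4052 + 288 = 4340 → 4340 − 4059 = 281
Selection 11: 281 + 288 = 569
Selection 12: 569 + 288 = 857
Selection 13: 857 + 288 = 1145
Selection 14: 1145 + 288 = 1433
Selection 15: 1433 + 288 = 1721
Selection 16: 1721 + 288 = 2009
Selection 17: 2009 + 288 = 2297
Selection 18: 2297 + 288 = 2585

1748, 2036, 2324, 2612, 2900, 3188, 3476, 3764, 4052, 281, 569, 857, 1145, 1433, 1721, 2009, 2297, 2585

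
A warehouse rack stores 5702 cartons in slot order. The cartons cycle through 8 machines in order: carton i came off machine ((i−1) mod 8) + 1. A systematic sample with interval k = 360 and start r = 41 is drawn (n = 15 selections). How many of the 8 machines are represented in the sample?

1

Consecutive selections differ by k = 360, so their machine numbers differ by 360 mod 8 = 0.
gcd(360, 8) = 8, so the sample visits 8/8 = 1 distinct residues mod 8.
Start 41 is machine 1; the machines hit are 1.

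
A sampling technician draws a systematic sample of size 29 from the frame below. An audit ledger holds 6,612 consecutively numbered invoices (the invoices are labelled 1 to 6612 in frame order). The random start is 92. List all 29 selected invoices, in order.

92, 320, 548, 776, 1004, 1232, 1460, 1688, 1916, 2144, 2372, 2600, 2828, 3056, 3284, 3512, 3740, 3968, 4196, 4424, 4652, 4880, 5108, 5336, 5564, 5792, 6020, 6248, 6476

k = N/n = 6612/29 = 228
invoice 1: 92
invoice 2: 92 + 228 = 320
invoice 3: 320 + 228 = 548
invoice 4: 548 + 228 = 776
invoice 5: 776 + 228 = 1004
invoice 6: 1004 + 228 = 1232
invoice 7: 1232 + 228 = 1460
invoice 8: 1460 + 228 = 1688
invoice 9: 1688 + 228 = 1916
invoice 10: 1916 + 228 = 2144
invoice 11: 2144 + 228 = 2372
invoice 12: 2372 + 228 = 2600
invoice 13: 2600 + 228 = 2828
invoice 14: 2828 + 228 = 3056
invoice 15: 3056 + 228 = 3284
invoice 16: 3284 + 228 = 3512
invoice 17: 3512 + 228 = 3740
invoice 18: 3740 + 228 = 3968
invoice 19: 3968 + 228 = 4196
invoice 20: 4196 + 228 = 4424
invoice 21: 4424 + 228 = 4652
invoice 22: 4652 + 228 = 4880
invoice 23: 4880 + 228 = 5108
invoice 24: 5108 + 228 = 5336
invoice 25: 5336 + 228 = 5564
invoice 26: 5564 + 228 = 5792
invoice 27: 5792 + 228 = 6020
invoice 28: 6020 + 228 = 6248
invoice 29: 6248 + 228 = 6476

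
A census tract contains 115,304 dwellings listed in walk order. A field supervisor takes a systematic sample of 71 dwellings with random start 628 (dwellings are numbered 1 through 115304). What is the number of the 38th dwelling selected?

k = 115304/71 = 1624
38th selection = r + (38−1)·k = 628 + 37×1624 = 628 + 60088 = 60716

60716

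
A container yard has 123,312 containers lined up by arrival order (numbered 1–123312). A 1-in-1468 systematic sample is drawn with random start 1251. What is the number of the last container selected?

k = 1468
84th selection = r + (84−1)·k = 1251 + 83×1468 = 1251 + 121844 = 123095

123095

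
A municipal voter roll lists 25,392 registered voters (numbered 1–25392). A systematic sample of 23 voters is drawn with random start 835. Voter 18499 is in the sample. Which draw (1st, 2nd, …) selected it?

k = 25392/23 = 1104
position = (18499 − 835)/1104 + 1 = 17664/1104 + 1 = 16 + 1 = 17

17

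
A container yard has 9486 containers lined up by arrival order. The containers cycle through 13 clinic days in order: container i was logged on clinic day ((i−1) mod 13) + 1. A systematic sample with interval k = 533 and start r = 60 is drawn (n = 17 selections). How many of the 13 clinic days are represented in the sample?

1

Consecutive selections differ by k = 533, so their clinic day numbers differ by 533 mod 13 = 0.
gcd(533, 13) = 13, so the sample visits 13/13 = 1 distinct residues mod 13.
Start 60 is clinic day 8; the clinic days hit are 8.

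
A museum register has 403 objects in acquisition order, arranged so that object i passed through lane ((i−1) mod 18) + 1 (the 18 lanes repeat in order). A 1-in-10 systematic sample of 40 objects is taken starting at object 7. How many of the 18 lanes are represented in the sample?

9

Consecutive selections differ by k = 10, so their lane numbers differ by 10 mod 18 = 10.
gcd(10, 18) = 2, so the sample visits 18/2 = 9 distinct residues mod 18.
Start 7 is lane 7; the lanes hit are 1, 3, 5, 7, 9, 11, 13, 15, 17.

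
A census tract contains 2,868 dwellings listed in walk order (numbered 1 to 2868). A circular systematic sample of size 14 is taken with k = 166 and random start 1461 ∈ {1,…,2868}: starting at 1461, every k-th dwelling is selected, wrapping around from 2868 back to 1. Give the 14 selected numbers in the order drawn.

Selection 1: 1461
Selection 2: 1461 + 166 = 1627
Selection 3: 1627 + 166 = 1793
Selection 4: 1793 + 166 = 1959
Selection 5: 1959 + 166 = 2125
Selection 6: 2125 + 166 = 2291
Selection 7: 2291 + 166 = 2457
Selection 8: 2457 + 166 = 2623
Selection 9: 2623 + 166 = 2789
Selection 10: 2789 + 166 = 2955 → 2955 − 2868 = 87
Selection 11: 87 + 166 = 253
Selection 12: 253 + 166 = 419
Selection 13: 419 + 166 = 585
Selection 14: 585 + 166 = 751

1461, 1627, 1793, 1959, 2125, 2291, 2457, 2623, 2789, 87, 253, 419, 585, 751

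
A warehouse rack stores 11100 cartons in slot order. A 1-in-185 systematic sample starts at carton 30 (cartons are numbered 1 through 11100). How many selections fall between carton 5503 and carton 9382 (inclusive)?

k = 185
First selection ≥ 5503: 30 + ⌈(5503−30)/185⌉·185 = 30 + 30×185 = 5580
Last selection ≤ 9382: 30 + ⌊(9382−30)/185⌋·185 = 30 + 50×185 = 9280
Count = 50 − 30 + 1 = 21

21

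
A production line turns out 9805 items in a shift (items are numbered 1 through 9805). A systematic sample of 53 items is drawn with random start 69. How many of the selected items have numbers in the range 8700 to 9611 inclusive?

k = 9805/53 = 185
First selection ≥ 8700: 69 + ⌈(8700−69)/185⌉·185 = 69 + 47×185 = 8764
Last selection ≤ 9611: 69 + ⌊(9611−69)/185⌋·185 = 69 + 51×185 = 9504
Count = 51 − 47 + 1 = 5

5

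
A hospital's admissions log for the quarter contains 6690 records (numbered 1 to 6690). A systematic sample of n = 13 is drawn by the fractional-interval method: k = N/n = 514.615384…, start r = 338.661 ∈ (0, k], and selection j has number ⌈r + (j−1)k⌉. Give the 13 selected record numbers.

339, 854, 1368, 1883, 2398, 2912, 3427, 3941, 4456, 4971, 5485, 6000, 6515

j=1: r + 0k = 338.661 → ⌈·⌉ = 339
j=2: r + 1k = 853.276384… → ⌈·⌉ = 854
j=3: r + 2k = 1367.891769… → ⌈·⌉ = 1368
j=4: r + 3k = 1882.507153… → ⌈·⌉ = 1883
j=5: r + 4k = 2397.122538… → ⌈·⌉ = 2398
j=6: r + 5k = 2911.737923… → ⌈·⌉ = 2912
j=7: r + 6k = 3426.353307… → ⌈·⌉ = 3427
j=8: r + 7k = 3940.968692… → ⌈·⌉ = 3941
j=9: r + 8k = 4455.584076… → ⌈·⌉ = 4456
j=10: r + 9k = 4970.199461… → ⌈·⌉ = 4971
j=11: r + 10k = 5484.814846… → ⌈·⌉ = 5485
j=12: r + 11k = 5999.430230… → ⌈·⌉ = 6000
j=13: r + 12k = 6514.045615… → ⌈·⌉ = 6515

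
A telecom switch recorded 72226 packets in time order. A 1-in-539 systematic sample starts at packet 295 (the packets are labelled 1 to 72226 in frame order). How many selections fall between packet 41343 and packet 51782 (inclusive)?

k = 539
First selection ≥ 41343: 295 + ⌈(41343−295)/539⌉·539 = 295 + 77×539 = 41798
Last selection ≤ 51782: 295 + ⌊(51782−295)/539⌋·539 = 295 + 95×539 = 51500
Count = 95 − 77 + 1 = 19

19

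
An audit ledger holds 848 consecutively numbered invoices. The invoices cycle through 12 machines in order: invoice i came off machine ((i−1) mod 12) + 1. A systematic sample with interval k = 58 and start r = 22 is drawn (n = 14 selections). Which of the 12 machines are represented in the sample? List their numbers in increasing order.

2, 4, 6, 8, 10, 12

Consecutive selections differ by k = 58, so their machine numbers differ by 58 mod 12 = 10.
gcd(58, 12) = 2, so the sample visits 12/2 = 6 distinct residues mod 12.
Start 22 is machine 10; the machines hit are 2, 4, 6, 8, 10, 12.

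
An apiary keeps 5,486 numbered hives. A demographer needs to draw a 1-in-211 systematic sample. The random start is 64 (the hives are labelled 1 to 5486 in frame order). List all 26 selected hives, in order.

hive 1: 64
hive 2: 64 + 211 = 275
hive 3: 275 + 211 = 486
hive 4: 486 + 211 = 697
hive 5: 697 + 211 = 908
hive 6: 908 + 211 = 1119
hive 7: 1119 + 211 = 1330
hive 8: 1330 + 211 = 1541
hive 9: 1541 + 211 = 1752
hive 10: 1752 + 211 = 1963
hive 11: 1963 + 211 = 2174
hive 12: 2174 + 211 = 2385
hive 13: 2385 + 211 = 2596
hive 14: 2596 + 211 = 2807
hive 15: 2807 + 211 = 3018
hive 16: 3018 + 211 = 3229
hive 17: 3229 + 211 = 3440
hive 18: 3440 + 211 = 3651
hive 19: 3651 + 211 = 3862
hive 20: 3862 + 211 = 4073
hive 21: 4073 + 211 = 4284
hive 22: 4284 + 211 = 4495
hive 23: 4495 + 211 = 4706
hive 24: 4706 + 211 = 4917
hive 25: 4917 + 211 = 5128
hive 26: 5128 + 211 = 5339

64, 275, 486, 697, 908, 1119, 1330, 1541, 1752, 1963, 2174, 2385, 2596, 2807, 3018, 3229, 3440, 3651, 3862, 4073, 4284, 4495, 4706, 4917, 5128, 5339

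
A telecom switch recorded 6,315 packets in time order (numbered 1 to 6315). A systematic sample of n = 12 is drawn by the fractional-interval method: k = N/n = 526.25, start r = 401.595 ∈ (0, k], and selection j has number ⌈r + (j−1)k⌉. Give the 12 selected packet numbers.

402, 928, 1455, 1981, 2507, 3033, 3560, 4086, 4612, 5138, 5665, 6191

j=1: r + 0k = 401.595 → ⌈·⌉ = 402
j=2: r + 1k = 927.845 → ⌈·⌉ = 928
j=3: r + 2k = 1454.095 → ⌈·⌉ = 1455
j=4: r + 3k = 1980.345 → ⌈·⌉ = 1981
j=5: r + 4k = 2506.595 → ⌈·⌉ = 2507
j=6: r + 5k = 3032.845 → ⌈·⌉ = 3033
j=7: r + 6k = 3559.095 → ⌈·⌉ = 3560
j=8: r + 7k = 4085.345 → ⌈·⌉ = 4086
j=9: r + 8k = 4611.595 → ⌈·⌉ = 4612
j=10: r + 9k = 5137.845 → ⌈·⌉ = 5138
j=11: r + 10k = 5664.095 → ⌈·⌉ = 5665
j=12: r + 11k = 6190.345 → ⌈·⌉ = 6191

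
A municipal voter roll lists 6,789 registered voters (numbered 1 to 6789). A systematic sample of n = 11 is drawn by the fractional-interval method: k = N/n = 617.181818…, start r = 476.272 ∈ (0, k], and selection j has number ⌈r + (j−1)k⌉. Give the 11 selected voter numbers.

477, 1094, 1711, 2328, 2945, 3563, 4180, 4797, 5414, 6031, 6649

j=1: r + 0k = 476.272 → ⌈·⌉ = 477
j=2: r + 1k = 1093.453818… → ⌈·⌉ = 1094
j=3: r + 2k = 1710.635636… → ⌈·⌉ = 1711
j=4: r + 3k = 2327.817454… → ⌈·⌉ = 2328
j=5: r + 4k = 2944.999272… → ⌈·⌉ = 2945
j=6: r + 5k = 3562.181090… → ⌈·⌉ = 3563
j=7: r + 6k = 4179.362909… → ⌈·⌉ = 4180
j=8: r + 7k = 4796.544727… → ⌈·⌉ = 4797
j=9: r + 8k = 5413.726545… → ⌈·⌉ = 5414
j=10: r + 9k = 6030.908363… → ⌈·⌉ = 6031
j=11: r + 10k = 6648.090181… → ⌈·⌉ = 6649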